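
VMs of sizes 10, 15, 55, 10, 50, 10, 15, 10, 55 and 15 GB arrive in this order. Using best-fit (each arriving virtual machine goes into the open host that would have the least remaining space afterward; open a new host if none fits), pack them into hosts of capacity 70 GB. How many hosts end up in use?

  10 → host 1 (new)  [load 10/70]
  15 → host 1  [load 25/70]
  55 → host 2 (new)  [load 55/70]
  10 → host 2  [load 65/70]
  50 → host 3 (new)  [load 50/70]
  10 → host 3  [load 60/70]
  15 → host 1  [load 40/70]
  10 → host 3  [load 70/70]
  55 → host 4 (new)  [load 55/70]
  15 → host 4  [load 70/70]
4 hosts opened.

4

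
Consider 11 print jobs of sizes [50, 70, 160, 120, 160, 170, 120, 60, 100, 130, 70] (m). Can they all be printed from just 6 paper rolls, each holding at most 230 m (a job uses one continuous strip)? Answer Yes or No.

A valid assignment using 6 paper rolls:
  roll 1: 170 + 60 = 230
  roll 2: 160 + 70 = 230
  roll 3: 160 + 70 = 230
  roll 4: 130 + 100 = 230
  roll 5: 120 + 50 = 170
  roll 6: 120 = 120
Every load is within 230 m, so 6 paper rolls suffice.

Yes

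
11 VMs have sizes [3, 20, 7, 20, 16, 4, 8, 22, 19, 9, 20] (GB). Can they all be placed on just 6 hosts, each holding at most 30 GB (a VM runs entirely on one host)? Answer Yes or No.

Yes

A valid assignment using 6 hosts:
  host 1: 22 + 8 = 30
  host 2: 20 + 9 = 29
  host 3: 20 + 7 + 3 = 30
  host 4: 20 + 4 = 24
  host 5: 19 = 19
  host 6: 16 = 16
Every load is within 30 GB, so 6 hosts suffice.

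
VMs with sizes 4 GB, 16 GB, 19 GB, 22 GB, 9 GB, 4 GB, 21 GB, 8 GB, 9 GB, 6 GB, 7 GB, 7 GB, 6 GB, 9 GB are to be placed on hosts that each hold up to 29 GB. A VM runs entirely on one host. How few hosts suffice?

Total = 22 + 21 + 19 + 16 + 9 + 9 + 9 + 8 + 7 + 7 + 6 + 6 + 4 + 4 = 147 GB.
Lower bound: ⌈147/29⌉ = 6 hosts.
A packing using 6 hosts:
  host 1: 22 + 7 = 29
  host 2: 21 + 8 = 29
  host 3: 19 + 9 = 28
  host 4: 16 + 9 + 4 = 29
  host 5: 9 + 7 + 6 + 6 = 28
  host 6: 4 = 4
This matches the lower bound, so 6 is optimal.

6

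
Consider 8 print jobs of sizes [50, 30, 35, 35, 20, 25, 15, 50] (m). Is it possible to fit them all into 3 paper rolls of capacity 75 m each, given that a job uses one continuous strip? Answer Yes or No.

No

Total = 260 m; ⌈260/75⌉ = 4.
At least 4 paper rolls are required, but only 3 are allowed.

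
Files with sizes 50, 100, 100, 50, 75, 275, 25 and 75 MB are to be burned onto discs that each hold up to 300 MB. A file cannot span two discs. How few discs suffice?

Total = 275 + 100 + 100 + 75 + 75 + 50 + 50 + 25 = 750 MB.
Lower bound: ⌈750/300⌉ = 3 discs.
A packing using 3 discs:
  disc 1: 275 + 25 = 300
  disc 2: 100 + 100 + 75 = 275
  disc 3: 75 + 50 + 50 = 175
This matches the lower bound, so 3 is optimal.

3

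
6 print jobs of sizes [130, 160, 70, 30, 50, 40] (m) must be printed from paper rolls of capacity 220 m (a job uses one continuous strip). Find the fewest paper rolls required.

Total = 160 + 130 + 70 + 50 + 40 + 30 = 480 m.
Lower bound: ⌈480/220⌉ = 3 paper rolls.
A packing using 3 paper rolls:
  roll 1: 160 + 50 = 210
  roll 2: 130 + 70 = 200
  roll 3: 40 + 30 = 70
This matches the lower bound, so 3 is optimal.

3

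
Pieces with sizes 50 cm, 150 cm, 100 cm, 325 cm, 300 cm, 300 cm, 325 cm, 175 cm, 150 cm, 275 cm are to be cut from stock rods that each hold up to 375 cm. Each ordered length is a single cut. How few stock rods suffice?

7

Total = 325 + 325 + 300 + 300 + 275 + 175 + 150 + 150 + 100 + 50 = 2150 cm.
Lower bound: ⌈2150/375⌉ = 6 stock rods.
A packing using 7 stock rods:
  stock rod 1: 325 + 50 = 375
  stock rod 2: 325 = 325
  stock rod 3: 300 = 300
  stock rod 4: 300 = 300
  stock rod 5: 275 + 100 = 375
  stock rod 6: 175 + 150 = 325
  stock rod 7: 150 = 150
No arrangement into 6 stock rods stays within capacity, so 7 is optimal.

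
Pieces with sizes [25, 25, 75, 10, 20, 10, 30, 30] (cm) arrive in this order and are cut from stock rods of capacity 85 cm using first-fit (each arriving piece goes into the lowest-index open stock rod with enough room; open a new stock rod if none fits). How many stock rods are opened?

  25 → stock rod 1 (new)  [load 25/85]
  25 → stock rod 1  [load 50/85]
  75 → stock rod 2 (new)  [load 75/85]
  10 → stock rod 1  [load 60/85]
  20 → stock rod 1  [load 80/85]
  10 → stock rod 2  [load 85/85]
  30 → stock rod 3 (new)  [load 30/85]
  30 → stock rod 3  [load 60/85]
3 stock rods opened.

3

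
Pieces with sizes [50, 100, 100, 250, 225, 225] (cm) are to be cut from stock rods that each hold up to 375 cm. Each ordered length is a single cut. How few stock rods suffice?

3

Total = 250 + 225 + 225 + 100 + 100 + 50 = 950 cm.
Lower bound: ⌈950/375⌉ = 3 stock rods.
A packing using 3 stock rods:
  stock rod 1: 250 + 100 = 350
  stock rod 2: 225 + 100 + 50 = 375
  stock rod 3: 225 = 225
This matches the lower bound, so 3 is optimal.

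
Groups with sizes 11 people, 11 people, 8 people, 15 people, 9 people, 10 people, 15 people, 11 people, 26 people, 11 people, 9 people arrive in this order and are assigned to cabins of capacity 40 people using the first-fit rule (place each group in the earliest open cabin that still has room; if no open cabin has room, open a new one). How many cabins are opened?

4

  11 → cabin 1 (new)  [load 11/40]
  11 → cabin 1  [load 22/40]
  8 → cabin 1  [load 30/40]
  15 → cabin 2 (new)  [load 15/40]
  9 → cabin 1  [load 39/40]
  10 → cabin 2  [load 25/40]
  15 → cabin 2  [load 40/40]
  11 → cabin 3 (new)  [load 11/40]
  26 → cabin 3  [load 37/40]
  11 → cabin 4 (new)  [load 11/40]
  9 → cabin 4  [load 20/40]
4 cabins opened.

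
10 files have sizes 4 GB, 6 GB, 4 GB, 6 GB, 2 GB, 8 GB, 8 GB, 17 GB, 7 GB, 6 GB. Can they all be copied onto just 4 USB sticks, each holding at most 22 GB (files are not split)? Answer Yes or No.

Yes

A valid assignment using 4 USB sticks:
  USB stick 1: 17 + 4 = 21
  USB stick 2: 8 + 8 + 6 = 22
  USB stick 3: 7 + 6 + 6 + 2 = 21
  USB stick 4: 4 = 4
Every load is within 22 GB, so 4 USB sticks suffice.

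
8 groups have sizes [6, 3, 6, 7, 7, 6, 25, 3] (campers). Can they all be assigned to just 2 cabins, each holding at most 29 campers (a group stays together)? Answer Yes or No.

Total = 63 campers; ⌈63/29⌉ = 3.
At least 3 cabins are required, but only 2 are allowed.

No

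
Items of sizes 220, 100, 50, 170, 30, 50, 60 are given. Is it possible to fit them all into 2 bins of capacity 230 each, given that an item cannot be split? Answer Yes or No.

Total = 680; ⌈680/230⌉ = 3.
At least 3 bins are required, but only 2 are allowed.

No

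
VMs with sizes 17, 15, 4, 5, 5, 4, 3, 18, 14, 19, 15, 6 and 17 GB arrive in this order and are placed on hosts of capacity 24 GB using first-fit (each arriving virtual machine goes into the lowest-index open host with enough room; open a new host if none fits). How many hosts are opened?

  17 → host 1 (new)  [load 17/24]
  15 → host 2 (new)  [load 15/24]
  4 → host 1  [load 21/24]
  5 → host 2  [load 20/24]
  5 → host 3 (new)  [load 5/24]
  4 → host 2  [load 24/24]
  3 → host 1  [load 24/24]
  18 → host 3  [load 23/24]
  14 → host 4 (new)  [load 14/24]
  19 → host 5 (new)  [load 19/24]
  15 → host 6 (new)  [load 15/24]
  6 → host 4  [load 20/24]
  17 → host 7 (new)  [load 17/24]
7 hosts opened.

7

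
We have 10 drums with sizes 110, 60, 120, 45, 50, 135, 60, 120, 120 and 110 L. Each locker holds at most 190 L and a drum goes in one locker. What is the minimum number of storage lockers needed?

6

Total = 135 + 120 + 120 + 120 + 110 + 110 + 60 + 60 + 50 + 45 = 930 L.
Lower bound: ⌈930/190⌉ = 5 storage lockers.
Also, 6 drums each exceed 95 L, and no two of those can share a locker, so at least 6 storage lockers are needed.
A packing using 6 storage lockers:
  locker 1: 135 + 50 = 185
  locker 2: 120 + 60 = 180
  locker 3: 120 + 60 = 180
  locker 4: 120 + 45 = 165
  locker 5: 110 = 110
  locker 6: 110 = 110
This matches the lower bound, so 6 is optimal.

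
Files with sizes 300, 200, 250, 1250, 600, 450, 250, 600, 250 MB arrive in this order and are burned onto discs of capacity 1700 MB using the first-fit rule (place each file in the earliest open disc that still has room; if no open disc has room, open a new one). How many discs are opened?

3

  300 → disc 1 (new)  [load 300/1700]
  200 → disc 1  [load 500/1700]
  250 → disc 1  [load 750/1700]
  1250 → disc 2 (new)  [load 1250/1700]
  600 → disc 1  [load 1350/1700]
  450 → disc 2  [load 1700/1700]
  250 → disc 1  [load 1600/1700]
  600 → disc 3 (new)  [load 600/1700]
  250 → disc 3  [load 850/1700]
3 discs opened.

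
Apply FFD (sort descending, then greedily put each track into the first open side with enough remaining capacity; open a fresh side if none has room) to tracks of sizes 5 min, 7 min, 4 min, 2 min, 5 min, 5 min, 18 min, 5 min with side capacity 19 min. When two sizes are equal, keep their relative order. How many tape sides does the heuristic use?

Sorted descending: 18, 7, 5, 5, 5, 5, 4, 2.
  18 → side 1 (new)  [load 18/19]
  7 → side 2 (new)  [load 7/19]
  5 → side 2  [load 12/19]
  5 → side 2  [load 17/19]
  5 → side 3 (new)  [load 5/19]
  5 → side 3  [load 10/19]
  4 → side 3  [load 14/19]
  2 → side 2  [load 19/19]
3 tape sides opened.

3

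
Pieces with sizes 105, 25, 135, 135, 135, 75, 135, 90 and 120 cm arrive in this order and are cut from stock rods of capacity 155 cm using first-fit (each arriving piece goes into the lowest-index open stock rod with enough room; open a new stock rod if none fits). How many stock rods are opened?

8

  105 → stock rod 1 (new)  [load 105/155]
  25 → stock rod 1  [load 130/155]
  135 → stock rod 2 (new)  [load 135/155]
  135 → stock rod 3 (new)  [load 135/155]
  135 → stock rod 4 (new)  [load 135/155]
  75 → stock rod 5 (new)  [load 75/155]
  135 → stock rod 6 (new)  [load 135/155]
  90 → stock rod 7 (new)  [load 90/155]
  120 → stock rod 8 (new)  [load 120/155]
8 stock rods opened.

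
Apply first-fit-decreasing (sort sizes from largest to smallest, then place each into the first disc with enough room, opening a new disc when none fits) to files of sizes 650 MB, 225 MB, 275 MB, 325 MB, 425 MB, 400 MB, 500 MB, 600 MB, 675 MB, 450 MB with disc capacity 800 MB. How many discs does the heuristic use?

Sorted descending: 675, 650, 600, 500, 450, 425, 400, 325, 275, 225.
  675 → disc 1 (new)  [load 675/800]
  650 → disc 2 (new)  [load 650/800]
  600 → disc 3 (new)  [load 600/800]
  500 → disc 4 (new)  [load 500/800]
  450 → disc 5 (new)  [load 450/800]
  425 → disc 6 (new)  [load 425/800]
  400 → disc 7 (new)  [load 400/800]
  325 → disc 5  [load 775/800]
  275 → disc 4  [load 775/800]
  225 → disc 6  [load 650/800]
7 discs opened.

7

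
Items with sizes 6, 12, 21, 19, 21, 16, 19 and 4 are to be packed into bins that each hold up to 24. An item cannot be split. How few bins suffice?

6

Total = 21 + 21 + 19 + 19 + 16 + 12 + 6 + 4 = 118.
Lower bound: ⌈118/24⌉ = 5 bins.
A packing using 6 bins:
  bin 1: 21 = 21
  bin 2: 21 = 21
  bin 3: 19 + 4 = 23
  bin 4: 19 = 19
  bin 5: 16 + 6 = 22
  bin 6: 12 = 12
No arrangement into 5 bins stays within capacity, so 6 is optimal.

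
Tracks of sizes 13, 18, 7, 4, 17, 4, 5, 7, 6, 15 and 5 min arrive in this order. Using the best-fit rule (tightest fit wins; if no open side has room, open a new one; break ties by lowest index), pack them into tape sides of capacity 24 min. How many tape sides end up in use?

  13 → side 1 (new)  [load 13/24]
  18 → side 2 (new)  [load 18/24]
  7 → side 1  [load 20/24]
  4 → side 1  [load 24/24]
  17 → side 3 (new)  [load 17/24]
  4 → side 2  [load 22/24]
  5 → side 3  [load 22/24]
  7 → side 4 (new)  [load 7/24]
  6 → side 4  [load 13/24]
  15 → side 5 (new)  [load 15/24]
  5 → side 5  [load 20/24]
5 tape sides opened.

5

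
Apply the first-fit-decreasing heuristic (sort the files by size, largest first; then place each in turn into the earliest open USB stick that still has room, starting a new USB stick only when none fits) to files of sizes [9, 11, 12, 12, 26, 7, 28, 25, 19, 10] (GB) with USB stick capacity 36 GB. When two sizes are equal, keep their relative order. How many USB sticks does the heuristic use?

Sorted descending: 28, 26, 25, 19, 12, 12, 11, 10, 9, 7.
  28 → USB stick 1 (new)  [load 28/36]
  26 → USB stick 2 (new)  [load 26/36]
  25 → USB stick 3 (new)  [load 25/36]
  19 → USB stick 4 (new)  [load 19/36]
  12 → USB stick 4  [load 31/36]
  12 → USB stick 5 (new)  [load 12/36]
  11 → USB stick 3  [load 36/36]
  10 → USB stick 2  [load 36/36]
  9 → USB stick 5  [load 21/36]
  7 → USB stick 1  [load 35/36]
5 USB sticks opened.

5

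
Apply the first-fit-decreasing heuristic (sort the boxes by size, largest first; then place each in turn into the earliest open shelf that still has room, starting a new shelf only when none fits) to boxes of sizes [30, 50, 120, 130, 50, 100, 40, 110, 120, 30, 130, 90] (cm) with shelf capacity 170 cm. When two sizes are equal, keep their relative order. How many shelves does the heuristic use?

7

Sorted descending: 130, 130, 120, 120, 110, 100, 90, 50, 50, 40, 30, 30.
  130 → shelf 1 (new)  [load 130/170]
  130 → shelf 2 (new)  [load 130/170]
  120 → shelf 3 (new)  [load 120/170]
  120 → shelf 4 (new)  [load 120/170]
  110 → shelf 5 (new)  [load 110/170]
  100 → shelf 6 (new)  [load 100/170]
  90 → shelf 7 (new)  [load 90/170]
  50 → shelf 3  [load 170/170]
  50 → shelf 4  [load 170/170]
  40 → shelf 1  [load 170/170]
  30 → shelf 2  [load 160/170]
  30 → shelf 5  [load 140/170]
7 shelves opened.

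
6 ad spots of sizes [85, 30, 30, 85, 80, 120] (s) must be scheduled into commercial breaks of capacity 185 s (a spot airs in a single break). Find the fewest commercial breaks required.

Total = 120 + 85 + 85 + 80 + 30 + 30 = 430 s.
Lower bound: ⌈430/185⌉ = 3 commercial breaks.
A packing using 3 commercial breaks:
  break 1: 120 + 30 + 30 = 180
  break 2: 85 + 85 = 170
  break 3: 80 = 80
This matches the lower bound, so 3 is optimal.

3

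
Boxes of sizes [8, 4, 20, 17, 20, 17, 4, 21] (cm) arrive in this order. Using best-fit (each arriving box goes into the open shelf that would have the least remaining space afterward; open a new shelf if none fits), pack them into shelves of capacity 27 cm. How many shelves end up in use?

  8 → shelf 1 (new)  [load 8/27]
  4 → shelf 1  [load 12/27]
  20 → shelf 2 (new)  [load 20/27]
  17 → shelf 3 (new)  [load 17/27]
  20 → shelf 4 (new)  [load 20/27]
  17 → shelf 5 (new)  [load 17/27]
  4 → shelf 2  [load 24/27]
  21 → shelf 6 (new)  [load 21/27]
6 shelves opened.

6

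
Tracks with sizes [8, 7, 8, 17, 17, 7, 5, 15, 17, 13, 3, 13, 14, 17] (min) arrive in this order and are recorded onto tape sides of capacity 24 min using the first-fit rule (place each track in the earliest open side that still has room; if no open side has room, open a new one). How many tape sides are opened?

9

  8 → side 1 (new)  [load 8/24]
  7 → side 1  [load 15/24]
  8 → side 1  [load 23/24]
  17 → side 2 (new)  [load 17/24]
  17 → side 3 (new)  [load 17/24]
  7 → side 2  [load 24/24]
  5 → side 3  [load 22/24]
  15 → side 4 (new)  [load 15/24]
  17 → side 5 (new)  [load 17/24]
  13 → side 6 (new)  [load 13/24]
  3 → side 4  [load 18/24]
  13 → side 7 (new)  [load 13/24]
  14 → side 8 (new)  [load 14/24]
  17 → side 9 (new)  [load 17/24]
9 tape sides opened.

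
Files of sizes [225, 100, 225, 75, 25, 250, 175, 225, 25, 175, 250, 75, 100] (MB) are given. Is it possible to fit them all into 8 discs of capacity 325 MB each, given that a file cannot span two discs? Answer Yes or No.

A valid assignment using 7 discs:
  disc 1: 250 + 75 = 325
  disc 2: 250 + 75 = 325
  disc 3: 225 + 100 = 325
  disc 4: 225 + 100 = 325
  disc 5: 225 + 25 + 25 = 275
  disc 6: 175 = 175
  disc 7: 175 = 175
That uses only 7 ≤ 8, so 8 discs are enough.

Yes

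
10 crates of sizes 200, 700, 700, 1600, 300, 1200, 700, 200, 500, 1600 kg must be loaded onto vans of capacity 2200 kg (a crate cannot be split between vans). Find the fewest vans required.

4

Total = 1600 + 1600 + 1200 + 700 + 700 + 700 + 500 + 300 + 200 + 200 = 7700 kg.
Lower bound: ⌈7700/2200⌉ = 4 vans.
A packing using 4 vans:
  van 1: 1600 + 500 = 2100
  van 2: 1600 + 300 + 200 = 2100
  van 3: 1200 + 700 + 200 = 2100
  van 4: 700 + 700 = 1400
This matches the lower bound, so 4 is optimal.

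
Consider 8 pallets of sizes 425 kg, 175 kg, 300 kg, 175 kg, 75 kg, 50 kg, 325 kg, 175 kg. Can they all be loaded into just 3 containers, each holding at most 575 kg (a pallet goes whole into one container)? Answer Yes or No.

Total = 1700 kg; ⌈1700/575⌉ = 3.
The bound of 3 does not rule out 3, but exhaustive search shows no assignment into 3 containers of capacity 575 kg exists — the minimum is 4.

No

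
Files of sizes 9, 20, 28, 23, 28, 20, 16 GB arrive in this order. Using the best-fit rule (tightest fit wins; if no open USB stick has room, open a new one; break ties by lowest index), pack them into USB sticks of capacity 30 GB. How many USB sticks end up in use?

  9 → USB stick 1 (new)  [load 9/30]
  20 → USB stick 1  [load 29/30]
  28 → USB stick 2 (new)  [load 28/30]
  23 → USB stick 3 (new)  [load 23/30]
  28 → USB stick 4 (new)  [load 28/30]
  20 → USB stick 5 (new)  [load 20/30]
  16 → USB stick 6 (new)  [load 16/30]
6 USB sticks opened.

6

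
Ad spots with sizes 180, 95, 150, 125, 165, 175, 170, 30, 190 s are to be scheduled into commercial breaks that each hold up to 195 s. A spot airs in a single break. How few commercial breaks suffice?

Total = 190 + 180 + 175 + 170 + 165 + 150 + 125 + 95 + 30 = 1280 s.
Lower bound: ⌈1280/195⌉ = 7 commercial breaks.
A packing using 8 commercial breaks:
  break 1: 190 = 190
  break 2: 180 = 180
  break 3: 175 = 175
  break 4: 170 = 170
  break 5: 165 + 30 = 195
  break 6: 150 = 150
  break 7: 125 = 125
  break 8: 95 = 95
No arrangement into 7 commercial breaks stays within capacity, so 8 is optimal.

8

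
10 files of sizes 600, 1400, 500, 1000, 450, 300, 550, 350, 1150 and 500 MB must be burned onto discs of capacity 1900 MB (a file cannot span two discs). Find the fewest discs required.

4

Total = 1400 + 1150 + 1000 + 600 + 550 + 500 + 500 + 450 + 350 + 300 = 6800 MB.
Lower bound: ⌈6800/1900⌉ = 4 discs.
A packing using 4 discs:
  disc 1: 1400 + 500 = 1900
  disc 2: 1150 + 600 = 1750
  disc 3: 1000 + 550 + 350 = 1900
  disc 4: 500 + 450 + 300 = 1250
This matches the lower bound, so 4 is optimal.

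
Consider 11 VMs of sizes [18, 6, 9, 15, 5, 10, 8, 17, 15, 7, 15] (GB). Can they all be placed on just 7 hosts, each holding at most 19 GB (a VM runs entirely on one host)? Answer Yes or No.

Total = 125 GB; ⌈125/19⌉ = 7.
The bound of 7 does not rule out 7, but exhaustive search shows no assignment into 7 hosts of capacity 19 GB exists — the minimum is 8.

No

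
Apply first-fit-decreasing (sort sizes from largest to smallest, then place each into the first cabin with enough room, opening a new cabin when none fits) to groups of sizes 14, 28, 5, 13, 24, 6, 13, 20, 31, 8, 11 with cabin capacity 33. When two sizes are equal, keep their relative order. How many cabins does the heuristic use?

Sorted descending: 31, 28, 24, 20, 14, 13, 13, 11, 8, 6, 5.
  31 → cabin 1 (new)  [load 31/33]
  28 → cabin 2 (new)  [load 28/33]
  24 → cabin 3 (new)  [load 24/33]
  20 → cabin 4 (new)  [load 20/33]
  14 → cabin 5 (new)  [load 14/33]
  13 → cabin 4  [load 33/33]
  13 → cabin 5  [load 27/33]
  11 → cabin 6 (new)  [load 11/33]
  8 → cabin 3  [load 32/33]
  6 → cabin 5  [load 33/33]
  5 → cabin 2  [load 33/33]
6 cabins opened.

6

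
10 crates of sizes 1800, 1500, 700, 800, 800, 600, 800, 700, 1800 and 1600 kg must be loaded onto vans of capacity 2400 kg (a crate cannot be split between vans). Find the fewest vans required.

5

Total = 1800 + 1800 + 1600 + 1500 + 800 + 800 + 800 + 700 + 700 + 600 = 11100 kg.
Lower bound: ⌈11100/2400⌉ = 5 vans.
A packing using 5 vans:
  van 1: 1800 + 600 = 2400
  van 2: 1800 = 1800
  van 3: 1600 + 800 = 2400
  van 4: 1500 + 800 = 2300
  van 5: 800 + 700 + 700 = 2200
This matches the lower bound, so 5 is optimal.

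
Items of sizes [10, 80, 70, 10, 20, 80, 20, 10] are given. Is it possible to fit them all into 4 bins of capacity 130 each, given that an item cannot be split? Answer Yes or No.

A valid assignment using 3 bins:
  bin 1: 80 + 20 + 20 + 10 = 130
  bin 2: 80 + 10 + 10 = 100
  bin 3: 70 = 70
That uses only 3 ≤ 4, so 4 bins are enough.

Yes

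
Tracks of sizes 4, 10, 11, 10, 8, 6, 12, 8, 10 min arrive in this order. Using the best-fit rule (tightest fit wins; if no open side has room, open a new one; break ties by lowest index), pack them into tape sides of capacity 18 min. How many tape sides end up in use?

  4 → side 1 (new)  [load 4/18]
  10 → side 1  [load 14/18]
  11 → side 2 (new)  [load 11/18]
  10 → side 3 (new)  [load 10/18]
  8 → side 3  [load 18/18]
  6 → side 2  [load 17/18]
  12 → side 4 (new)  [load 12/18]
  8 → side 5 (new)  [load 8/18]
  10 → side 5  [load 18/18]
5 tape sides opened.

5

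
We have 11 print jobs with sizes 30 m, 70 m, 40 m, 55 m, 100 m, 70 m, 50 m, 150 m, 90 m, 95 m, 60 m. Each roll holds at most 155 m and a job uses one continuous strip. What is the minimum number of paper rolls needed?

Total = 150 + 100 + 95 + 90 + 70 + 70 + 60 + 55 + 50 + 40 + 30 = 810 m.
Lower bound: ⌈810/155⌉ = 6 paper rolls.
A packing using 6 paper rolls:
  roll 1: 150 = 150
  roll 2: 100 + 55 = 155
  roll 3: 95 + 60 = 155
  roll 4: 90 + 50 = 140
  roll 5: 70 + 70 = 140
  roll 6: 40 + 30 = 70
This matches the lower bound, so 6 is optimal.

6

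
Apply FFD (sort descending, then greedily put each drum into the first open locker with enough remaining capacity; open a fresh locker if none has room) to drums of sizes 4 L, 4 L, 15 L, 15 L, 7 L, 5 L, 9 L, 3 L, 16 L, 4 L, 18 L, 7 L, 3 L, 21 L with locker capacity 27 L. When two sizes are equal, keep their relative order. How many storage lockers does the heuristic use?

Sorted descending: 21, 18, 16, 15, 15, 9, 7, 7, 5, 4, 4, 4, 3, 3.
  21 → locker 1 (new)  [load 21/27]
  18 → locker 2 (new)  [load 18/27]
  16 → locker 3 (new)  [load 16/27]
  15 → locker 4 (new)  [load 15/27]
  15 → locker 5 (new)  [load 15/27]
  9 → locker 2  [load 27/27]
  7 → locker 3  [load 23/27]
  7 → locker 4  [load 22/27]
  5 → locker 1  [load 26/27]
  4 → locker 3  [load 27/27]
  4 → locker 4  [load 26/27]
  4 → locker 5  [load 19/27]
  3 → locker 5  [load 22/27]
  3 → locker 5  [load 25/27]
5 storage lockers opened.

5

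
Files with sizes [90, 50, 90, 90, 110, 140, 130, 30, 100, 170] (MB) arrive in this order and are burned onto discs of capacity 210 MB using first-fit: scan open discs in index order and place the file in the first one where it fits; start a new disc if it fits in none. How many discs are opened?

6

  90 → disc 1 (new)  [load 90/210]
  50 → disc 1  [load 140/210]
  90 → disc 2 (new)  [load 90/210]
  90 → disc 2  [load 180/210]
  110 → disc 3 (new)  [load 110/210]
  140 → disc 4 (new)  [load 140/210]
  130 → disc 5 (new)  [load 130/210]
  30 → disc 1  [load 170/210]
  100 → disc 3  [load 210/210]
  170 → disc 6 (new)  [load 170/210]
6 discs opened.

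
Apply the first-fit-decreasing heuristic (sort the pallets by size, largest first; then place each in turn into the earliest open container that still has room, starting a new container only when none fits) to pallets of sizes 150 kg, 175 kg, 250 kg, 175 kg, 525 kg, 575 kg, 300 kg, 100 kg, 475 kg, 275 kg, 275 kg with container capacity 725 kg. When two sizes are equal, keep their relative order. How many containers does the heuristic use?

Sorted descending: 575, 525, 475, 300, 275, 275, 250, 175, 175, 150, 100.
  575 → container 1 (new)  [load 575/725]
  525 → container 2 (new)  [load 525/725]
  475 → container 3 (new)  [load 475/725]
  300 → container 4 (new)  [load 300/725]
  275 → container 4  [load 575/725]
  275 → container 5 (new)  [load 275/725]
  250 → container 3  [load 725/725]
  175 → container 2  [load 700/725]
  175 → container 5  [load 450/725]
  150 → container 1  [load 725/725]
  100 → container 4  [load 675/725]
5 containers opened.

5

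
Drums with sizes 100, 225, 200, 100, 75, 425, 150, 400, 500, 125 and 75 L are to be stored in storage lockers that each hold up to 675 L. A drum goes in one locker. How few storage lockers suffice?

4

Total = 500 + 425 + 400 + 225 + 200 + 150 + 125 + 100 + 100 + 75 + 75 = 2375 L.
Lower bound: ⌈2375/675⌉ = 4 storage lockers.
A packing using 4 storage lockers:
  locker 1: 500 + 150 = 650
  locker 2: 425 + 225 = 650
  locker 3: 400 + 200 + 75 = 675
  locker 4: 125 + 100 + 100 + 75 = 400
This matches the lower bound, so 4 is optimal.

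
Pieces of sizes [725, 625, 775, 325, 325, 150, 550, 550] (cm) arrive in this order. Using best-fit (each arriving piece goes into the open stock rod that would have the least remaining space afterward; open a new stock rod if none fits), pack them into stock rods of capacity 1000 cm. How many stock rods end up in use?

5

  725 → stock rod 1 (new)  [load 725/1000]
  625 → stock rod 2 (new)  [load 625/1000]
  775 → stock rod 3 (new)  [load 775/1000]
  325 → stock rod 2  [load 950/1000]
  325 → stock rod 4 (new)  [load 325/1000]
  150 → stock rod 3  [load 925/1000]
  550 → stock rod 4  [load 875/1000]
  550 → stock rod 5 (new)  [load 550/1000]
5 stock rods opened.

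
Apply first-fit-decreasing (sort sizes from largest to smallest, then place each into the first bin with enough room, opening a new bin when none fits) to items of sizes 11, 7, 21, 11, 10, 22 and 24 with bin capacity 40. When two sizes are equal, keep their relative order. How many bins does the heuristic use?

Sorted descending: 24, 22, 21, 11, 11, 10, 7.
  24 → bin 1 (new)  [load 24/40]
  22 → bin 2 (new)  [load 22/40]
  21 → bin 3 (new)  [load 21/40]
  11 → bin 1  [load 35/40]
  11 → bin 2  [load 33/40]
  10 → bin 3  [load 31/40]
  7 → bin 2  [load 40/40]
3 bins opened.

3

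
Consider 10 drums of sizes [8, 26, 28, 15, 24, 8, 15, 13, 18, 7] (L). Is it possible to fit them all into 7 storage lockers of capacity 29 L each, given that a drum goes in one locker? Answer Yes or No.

Yes

A valid assignment using 7 storage lockers:
  locker 1: 28 = 28
  locker 2: 26 = 26
  locker 3: 24 = 24
  locker 4: 18 + 8 = 26
  locker 5: 15 + 13 = 28
  locker 6: 15 + 8 = 23
  locker 7: 7 = 7
Every load is within 29 L, so 7 storage lockers suffice.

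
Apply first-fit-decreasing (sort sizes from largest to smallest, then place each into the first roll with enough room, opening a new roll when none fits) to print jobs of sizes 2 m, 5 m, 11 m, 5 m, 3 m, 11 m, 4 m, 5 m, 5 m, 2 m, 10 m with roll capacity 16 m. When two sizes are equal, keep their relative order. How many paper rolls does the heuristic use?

Sorted descending: 11, 11, 10, 5, 5, 5, 5, 4, 3, 2, 2.
  11 → roll 1 (new)  [load 11/16]
  11 → roll 2 (new)  [load 11/16]
  10 → roll 3 (new)  [load 10/16]
  5 → roll 1  [load 16/16]
  5 → roll 2  [load 16/16]
  5 → roll 3  [load 15/16]
  5 → roll 4 (new)  [load 5/16]
  4 → roll 4  [load 9/16]
  3 → roll 4  [load 12/16]
  2 → roll 4  [load 14/16]
  2 → roll 4  [load 16/16]
4 paper rolls opened.

4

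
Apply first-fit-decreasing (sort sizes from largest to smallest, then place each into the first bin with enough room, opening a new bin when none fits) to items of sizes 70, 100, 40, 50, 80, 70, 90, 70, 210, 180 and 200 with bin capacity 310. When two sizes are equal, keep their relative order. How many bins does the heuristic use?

Sorted descending: 210, 200, 180, 100, 90, 80, 70, 70, 70, 50, 40.
  210 → bin 1 (new)  [load 210/310]
  200 → bin 2 (new)  [load 200/310]
  180 → bin 3 (new)  [load 180/310]
  100 → bin 1  [load 310/310]
  90 → bin 2  [load 290/310]
  80 → bin 3  [load 260/310]
  70 → bin 4 (new)  [load 70/310]
  70 → bin 4  [load 140/310]
  70 → bin 4  [load 210/310]
  50 → bin 3  [load 310/310]
  40 → bin 4  [load 250/310]
4 bins opened.

4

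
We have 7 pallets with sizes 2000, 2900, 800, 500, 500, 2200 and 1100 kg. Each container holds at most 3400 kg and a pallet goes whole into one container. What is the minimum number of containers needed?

Total = 2900 + 2200 + 2000 + 1100 + 800 + 500 + 500 = 10000 kg.
Lower bound: ⌈10000/3400⌉ = 3 containers.
A packing using 3 containers:
  container 1: 2900 + 500 = 3400
  container 2: 2200 + 1100 = 3300
  container 3: 2000 + 800 + 500 = 3300
This matches the lower bound, so 3 is optimal.

3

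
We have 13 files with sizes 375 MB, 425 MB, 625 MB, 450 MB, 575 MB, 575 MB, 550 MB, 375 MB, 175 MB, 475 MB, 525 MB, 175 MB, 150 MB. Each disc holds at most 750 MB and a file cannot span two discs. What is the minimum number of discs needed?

Total = 625 + 575 + 575 + 550 + 525 + 475 + 450 + 425 + 375 + 375 + 175 + 175 + 150 = 5450 MB.
Lower bound: ⌈5450/750⌉ = 8 discs.
A packing using 9 discs:
  disc 1: 625 = 625
  disc 2: 575 + 175 = 750
  disc 3: 575 + 175 = 750
  disc 4: 550 + 150 = 700
  disc 5: 525 = 525
  disc 6: 475 = 475
  disc 7: 450 = 450
  disc 8: 425 = 425
  disc 9: 375 + 375 = 750
No arrangement into 8 discs stays within capacity, so 9 is optimal.

9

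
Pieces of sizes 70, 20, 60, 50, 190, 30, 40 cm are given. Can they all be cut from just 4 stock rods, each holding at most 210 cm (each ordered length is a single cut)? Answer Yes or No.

A valid assignment using 3 stock rods:
  stock rod 1: 190 + 20 = 210
  stock rod 2: 70 + 60 + 50 + 30 = 210
  stock rod 3: 40 = 40
That uses only 3 ≤ 4, so 4 stock rods are enough.

Yes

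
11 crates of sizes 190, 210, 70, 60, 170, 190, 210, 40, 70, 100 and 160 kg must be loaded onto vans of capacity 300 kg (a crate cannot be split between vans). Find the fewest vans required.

Total = 210 + 210 + 190 + 190 + 170 + 160 + 100 + 70 + 70 + 60 + 40 = 1470 kg.
Lower bound: ⌈1470/300⌉ = 5 vans.
Also, 6 crates each exceed 150 kg, and no two of those can share a van, so at least 6 vans are needed.
A packing using 6 vans:
  van 1: 210 + 70 = 280
  van 2: 210 + 70 = 280
  van 3: 190 + 100 = 290
  van 4: 190 + 60 + 40 = 290
  van 5: 170 = 170
  van 6: 160 = 160
This matches the lower bound, so 6 is optimal.

6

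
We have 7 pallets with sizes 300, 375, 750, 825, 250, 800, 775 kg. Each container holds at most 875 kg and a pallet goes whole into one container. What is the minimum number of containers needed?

Total = 825 + 800 + 775 + 750 + 375 + 300 + 250 = 4075 kg.
Lower bound: ⌈4075/875⌉ = 5 containers.
A packing using 6 containers:
  container 1: 825 = 825
  container 2: 800 = 800
  container 3: 775 = 775
  container 4: 750 = 750
  container 5: 375 + 300 = 675
  container 6: 250 = 250
No arrangement into 5 containers stays within capacity, so 6 is optimal.

6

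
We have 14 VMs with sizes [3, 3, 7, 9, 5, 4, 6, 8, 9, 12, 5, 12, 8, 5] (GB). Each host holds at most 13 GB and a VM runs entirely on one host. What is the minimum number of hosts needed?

Total = 12 + 12 + 9 + 9 + 8 + 8 + 7 + 6 + 5 + 5 + 5 + 4 + 3 + 3 = 96 GB.
Lower bound: ⌈96/13⌉ = 8 hosts.
A packing using 8 hosts:
  host 1: 12 = 12
  host 2: 12 = 12
  host 3: 9 + 4 = 13
  host 4: 9 + 3 = 12
  host 5: 8 + 5 = 13
  host 6: 8 + 5 = 13
  host 7: 7 + 6 = 13
  host 8: 5 + 3 = 8
This matches the lower bound, so 8 is optimal.

8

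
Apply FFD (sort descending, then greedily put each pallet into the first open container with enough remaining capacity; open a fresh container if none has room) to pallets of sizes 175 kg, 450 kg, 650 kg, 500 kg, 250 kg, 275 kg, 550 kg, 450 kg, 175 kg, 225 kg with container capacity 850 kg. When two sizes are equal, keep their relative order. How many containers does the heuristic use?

5

Sorted descending: 650, 550, 500, 450, 450, 275, 250, 225, 175, 175.
  650 → container 1 (new)  [load 650/850]
  550 → container 2 (new)  [load 550/850]
  500 → container 3 (new)  [load 500/850]
  450 → container 4 (new)  [load 450/850]
  450 → container 5 (new)  [load 450/850]
  275 → container 2  [load 825/850]
  250 → container 3  [load 750/850]
  225 → container 4  [load 675/850]
  175 → container 1  [load 825/850]
  175 → container 4  [load 850/850]
5 containers opened.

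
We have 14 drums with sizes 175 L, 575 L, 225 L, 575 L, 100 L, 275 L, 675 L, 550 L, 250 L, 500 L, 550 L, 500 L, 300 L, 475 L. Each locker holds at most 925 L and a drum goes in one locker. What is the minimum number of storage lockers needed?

8

Total = 675 + 575 + 575 + 550 + 550 + 500 + 500 + 475 + 300 + 275 + 250 + 225 + 175 + 100 = 5725 L.
Lower bound: ⌈5725/925⌉ = 7 storage lockers.
Also, 8 drums each exceed 925/2 L, and no two of those can share a locker, so at least 8 storage lockers are needed.
A packing using 8 storage lockers:
  locker 1: 675 + 250 = 925
  locker 2: 575 + 300 = 875
  locker 3: 575 + 275 = 850
  locker 4: 550 + 225 + 100 = 875
  locker 5: 550 + 175 = 725
  locker 6: 500 = 500
  locker 7: 500 = 500
  locker 8: 475 = 475
This matches the lower bound, so 8 is optimal.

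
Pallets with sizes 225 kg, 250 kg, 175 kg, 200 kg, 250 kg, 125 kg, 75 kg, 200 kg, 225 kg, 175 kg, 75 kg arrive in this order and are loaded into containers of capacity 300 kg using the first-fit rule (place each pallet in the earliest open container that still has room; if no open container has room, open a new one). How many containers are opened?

  225 → container 1 (new)  [load 225/300]
  250 → container 2 (new)  [load 250/300]
  175 → container 3 (new)  [load 175/300]
  200 → container 4 (new)  [load 200/300]
  250 → container 5 (new)  [load 250/300]
  125 → container 3  [load 300/300]
  75 → container 1  [load 300/300]
  200 → container 6 (new)  [load 200/300]
  225 → container 7 (new)  [load 225/300]
  175 → container 8 (new)  [load 175/300]
  75 → container 4  [load 275/300]
8 containers opened.

8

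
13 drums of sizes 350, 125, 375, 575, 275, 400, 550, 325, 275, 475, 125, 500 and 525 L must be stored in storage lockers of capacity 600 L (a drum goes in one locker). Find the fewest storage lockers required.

Total = 575 + 550 + 525 + 500 + 475 + 400 + 375 + 350 + 325 + 275 + 275 + 125 + 125 = 4875 L.
Lower bound: ⌈4875/600⌉ = 9 storage lockers.
A packing using 10 storage lockers:
  locker 1: 575 = 575
  locker 2: 550 = 550
  locker 3: 525 = 525
  locker 4: 500 = 500
  locker 5: 475 + 125 = 600
  locker 6: 400 + 125 = 525
  locker 7: 375 = 375
  locker 8: 350 = 350
  locker 9: 325 + 275 = 600
  locker 10: 275 = 275
No arrangement into 9 storage lockers stays within capacity, so 10 is optimal.

10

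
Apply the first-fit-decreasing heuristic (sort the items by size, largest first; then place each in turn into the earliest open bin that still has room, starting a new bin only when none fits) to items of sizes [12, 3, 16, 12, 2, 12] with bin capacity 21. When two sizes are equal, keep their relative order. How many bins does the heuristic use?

4

Sorted descending: 16, 12, 12, 12, 3, 2.
  16 → bin 1 (new)  [load 16/21]
  12 → bin 2 (new)  [load 12/21]
  12 → bin 3 (new)  [load 12/21]
  12 → bin 4 (new)  [load 12/21]
  3 → bin 1  [load 19/21]
  2 → bin 1  [load 21/21]
4 bins opened.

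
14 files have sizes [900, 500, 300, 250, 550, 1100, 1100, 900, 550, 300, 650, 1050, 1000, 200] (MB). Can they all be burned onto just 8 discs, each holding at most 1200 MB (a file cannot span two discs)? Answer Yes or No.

Total = 9350 MB; ⌈9350/1200⌉ = 8.
The bound of 8 does not rule out 8, but exhaustive search shows no assignment into 8 discs of capacity 1200 MB exists — the minimum is 9.

No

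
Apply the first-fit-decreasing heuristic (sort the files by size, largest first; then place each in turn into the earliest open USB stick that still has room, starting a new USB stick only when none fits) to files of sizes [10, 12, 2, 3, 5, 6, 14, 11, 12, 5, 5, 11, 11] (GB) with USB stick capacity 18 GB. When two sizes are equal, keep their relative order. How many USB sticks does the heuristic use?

7

Sorted descending: 14, 12, 12, 11, 11, 11, 10, 6, 5, 5, 5, 3, 2.
  14 → USB stick 1 (new)  [load 14/18]
  12 → USB stick 2 (new)  [load 12/18]
  12 → USB stick 3 (new)  [load 12/18]
  11 → USB stick 4 (new)  [load 11/18]
  11 → USB stick 5 (new)  [load 11/18]
  11 → USB stick 6 (new)  [load 11/18]
  10 → USB stick 7 (new)  [load 10/18]
  6 → USB stick 2  [load 18/18]
  5 → USB stick 3  [load 17/18]
  5 → USB stick 4  [load 16/18]
  5 → USB stick 5  [load 16/18]
  3 → USB stick 1  [load 17/18]
  2 → USB stick 4  [load 18/18]
7 USB sticks opened.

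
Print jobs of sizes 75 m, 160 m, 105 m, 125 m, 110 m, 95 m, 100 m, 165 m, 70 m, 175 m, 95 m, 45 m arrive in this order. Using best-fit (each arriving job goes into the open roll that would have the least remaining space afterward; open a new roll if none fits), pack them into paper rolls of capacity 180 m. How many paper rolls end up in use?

  75 → roll 1 (new)  [load 75/180]
  160 → roll 2 (new)  [load 160/180]
  105 → roll 1  [load 180/180]
  125 → roll 3 (new)  [load 125/180]
  110 → roll 4 (new)  [load 110/180]
  95 → roll 5 (new)  [load 95/180]
  100 → roll 6 (new)  [load 100/180]
  165 → roll 7 (new)  [load 165/180]
  70 → roll 4  [load 180/180]
  175 → roll 8 (new)  [load 175/180]
  95 → roll 9 (new)  [load 95/180]
  45 → roll 3  [load 170/180]
9 paper rolls opened.

9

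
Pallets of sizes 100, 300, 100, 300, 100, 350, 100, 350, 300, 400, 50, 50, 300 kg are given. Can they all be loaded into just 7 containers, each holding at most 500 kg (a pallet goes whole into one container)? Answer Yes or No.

Yes

A valid assignment using 7 containers:
  container 1: 400 + 100 = 500
  container 2: 350 + 100 + 50 = 500
  container 3: 350 + 100 + 50 = 500
  container 4: 300 + 100 = 400
  container 5: 300 = 300
  container 6: 300 = 300
  container 7: 300 = 300
Every load is within 500 kg, so 7 containers suffice.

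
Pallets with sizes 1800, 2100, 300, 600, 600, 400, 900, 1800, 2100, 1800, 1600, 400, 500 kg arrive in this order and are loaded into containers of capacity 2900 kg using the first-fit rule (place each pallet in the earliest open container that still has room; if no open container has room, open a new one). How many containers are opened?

  1800 → container 1 (new)  [load 1800/2900]
  2100 → container 2 (new)  [load 2100/2900]
  300 → container 1  [load 2100/2900]
  600 → container 1  [load 2700/2900]
  600 → container 2  [load 2700/2900]
  400 → container 3 (new)  [load 400/2900]
  900 → container 3  [load 1300/2900]
  1800 → container 4 (new)  [load 1800/2900]
  2100 → container 5 (new)  [load 2100/2900]
  1800 → container 6 (new)  [load 1800/2900]
  1600 → container 3  [load 2900/2900]
  400 → container 4  [load 2200/2900]
  500 → container 4  [load 2700/2900]
6 containers opened.

6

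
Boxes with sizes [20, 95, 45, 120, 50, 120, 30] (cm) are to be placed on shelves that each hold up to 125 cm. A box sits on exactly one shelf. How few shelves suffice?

Total = 120 + 120 + 95 + 50 + 45 + 30 + 20 = 480 cm.
Lower bound: ⌈480/125⌉ = 4 shelves.
A packing using 4 shelves:
  shelf 1: 120 = 120
  shelf 2: 120 = 120
  shelf 3: 95 + 30 = 125
  shelf 4: 50 + 45 + 20 = 115
This matches the lower bound, so 4 is optimal.

4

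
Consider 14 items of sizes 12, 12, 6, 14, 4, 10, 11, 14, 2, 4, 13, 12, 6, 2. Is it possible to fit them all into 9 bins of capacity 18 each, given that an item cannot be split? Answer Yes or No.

Yes

A valid assignment using 8 bins:
  bin 1: 14 + 4 = 18
  bin 2: 14 + 4 = 18
  bin 3: 13 + 2 + 2 = 17
  bin 4: 12 + 6 = 18
  bin 5: 12 + 6 = 18
  bin 6: 12 = 12
  bin 7: 11 = 11
  bin 8: 10 = 10
That uses only 8 ≤ 9, so 9 bins are enough.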